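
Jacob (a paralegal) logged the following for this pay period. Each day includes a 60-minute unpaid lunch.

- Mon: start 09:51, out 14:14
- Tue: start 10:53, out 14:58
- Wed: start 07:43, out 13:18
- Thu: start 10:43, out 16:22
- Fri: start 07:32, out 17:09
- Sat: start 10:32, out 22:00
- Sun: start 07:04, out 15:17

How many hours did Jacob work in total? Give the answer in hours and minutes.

Mon: 09:51–14:14 = 4 h 23 min; less 60 min break → 3 h 23 min
Tue: 10:53–14:58 = 4 h 5 min; less 60 min break → 3 h 5 min
Wed: 07:43–13:18 = 5 h 35 min; less 60 min break → 4 h 35 min
Thu: 10:43–16:22 = 5 h 39 min; less 60 min break → 4 h 39 min
Fri: 07:32–17:09 = 9 h 37 min; less 60 min break → 8 h 37 min
Sat: 10:32–22:00 = 11 h 28 min; less 60 min break → 10 h 28 min
Sun: 07:04–15:17 = 8 h 13 min; less 60 min break → 7 h 13 min
Total: 3 h 23 min + 3 h 5 min + 4 h 35 min + 4 h 39 min + 8 h 37 min + 10 h 28 min + 7 h 13 min = 42 h 0 min.

42 h 0 min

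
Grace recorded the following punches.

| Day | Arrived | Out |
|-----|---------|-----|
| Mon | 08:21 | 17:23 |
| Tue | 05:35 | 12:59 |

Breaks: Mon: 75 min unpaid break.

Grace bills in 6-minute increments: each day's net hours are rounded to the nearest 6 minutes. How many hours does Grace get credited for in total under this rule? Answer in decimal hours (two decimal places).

Mon: 08:21–17:23 = 9 h 2 min − 75 min = 7 h 47 min → rounds to 7 h 48 min
Tue: 05:35–12:59 = 7 h 24 min → rounds to 7 h 24 min
Total credited: 15 h 12 min.

15.20 hours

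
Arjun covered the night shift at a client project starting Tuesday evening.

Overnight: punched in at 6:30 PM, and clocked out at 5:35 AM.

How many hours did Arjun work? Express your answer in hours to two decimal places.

Overnight: 6:30 PM → midnight = 5 h 30 min; midnight → 5:35 AM = 5 h 35 min; span 11 h 5 min

11.08 hours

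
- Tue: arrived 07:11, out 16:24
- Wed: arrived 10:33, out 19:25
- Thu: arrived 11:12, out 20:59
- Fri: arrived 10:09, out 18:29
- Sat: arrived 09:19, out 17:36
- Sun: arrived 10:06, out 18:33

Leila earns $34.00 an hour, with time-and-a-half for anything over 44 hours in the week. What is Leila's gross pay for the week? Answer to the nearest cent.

$1951.60

Tue: 07:11–16:24 = 9 h 13 min
Wed: 10:33–19:25 = 8 h 52 min
Thu: 11:12–20:59 = 9 h 47 min
Fri: 10:09–18:29 = 8 h 20 min
Sat: 09:19–17:36 = 8 h 17 min
Sun: 10:06–18:33 = 8 h 27 min
Total worked: 52 h 56 min = 3176 min.
Regular 44 h 0 min = 2640 min at $34.00/h; overtime 8 h 56 min = 536 min at $51.00/h.
Pay = (2640 × $34.00 + 536 × $51.00) ÷ 60 = $1951.60.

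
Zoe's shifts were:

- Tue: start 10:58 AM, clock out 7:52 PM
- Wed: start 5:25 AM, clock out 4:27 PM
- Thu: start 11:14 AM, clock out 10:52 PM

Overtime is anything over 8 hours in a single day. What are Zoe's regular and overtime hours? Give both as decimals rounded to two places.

Regular 24.00 hours, overtime 7.57 hours

Tue: 10:58 AM–7:52 PM = 8 h 54 min
Wed: 5:25 AM–4:27 PM = 11 h 2 min
Thu: 11:14 AM–10:52 PM = 11 h 38 min
Tue reg 8 h 0 min / OT 0 h 54 min; Wed reg 8 h 0 min / OT 3 h 2 min; Thu reg 8 h 0 min / OT 3 h 38 min.
Totals: regular 24 h 0 min, overtime 7 h 34 min.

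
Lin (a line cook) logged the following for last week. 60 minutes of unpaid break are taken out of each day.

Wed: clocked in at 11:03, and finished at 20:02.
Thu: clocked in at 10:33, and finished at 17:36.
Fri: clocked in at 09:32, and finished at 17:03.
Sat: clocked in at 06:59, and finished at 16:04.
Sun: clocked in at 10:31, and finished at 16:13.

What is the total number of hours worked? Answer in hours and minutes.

33 h 20 min

Wed: 11:03–20:02 = 8 h 59 min; less 60 min break → 7 h 59 min
Thu: 10:33–17:36 = 7 h 3 min; less 60 min break → 6 h 3 min
Fri: 09:32–17:03 = 7 h 31 min; less 60 min break → 6 h 31 min
Sat: 06:59–16:04 = 9 h 5 min; less 60 min break → 8 h 5 min
Sun: 10:31–16:13 = 5 h 42 min; less 60 min break → 4 h 42 min
Total: 7 h 59 min + 6 h 3 min + 6 h 31 min + 8 h 5 min + 4 h 42 min = 33 h 20 min.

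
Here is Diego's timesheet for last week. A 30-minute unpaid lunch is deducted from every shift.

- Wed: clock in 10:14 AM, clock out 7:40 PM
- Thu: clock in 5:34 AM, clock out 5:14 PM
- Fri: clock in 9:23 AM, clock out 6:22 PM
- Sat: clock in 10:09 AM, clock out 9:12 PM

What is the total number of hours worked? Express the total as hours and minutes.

39 h 8 min

Wed: 10:14 AM–7:40 PM = 9 h 26 min; less 30 min break → 8 h 56 min
Thu: 5:34 AM–5:14 PM = 11 h 40 min; less 30 min break → 11 h 10 min
Fri: 9:23 AM–6:22 PM = 8 h 59 min; less 30 min break → 8 h 29 min
Sat: 10:09 AM–9:12 PM = 11 h 3 min; less 30 min break → 10 h 33 min
Total: 8 h 56 min + 11 h 10 min + 8 h 29 min + 10 h 33 min = 39 h 8 min.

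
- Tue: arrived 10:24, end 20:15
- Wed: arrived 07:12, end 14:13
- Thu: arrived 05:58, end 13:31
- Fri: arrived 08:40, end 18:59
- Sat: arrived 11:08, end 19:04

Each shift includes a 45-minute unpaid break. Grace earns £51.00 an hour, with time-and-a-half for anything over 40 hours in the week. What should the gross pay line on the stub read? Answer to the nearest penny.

£1984.75

Tue: 10:24–20:15 = 9 h 51 min; less 45 min break → 9 h 6 min
Wed: 07:12–14:13 = 7 h 1 min; less 45 min break → 6 h 16 min
Thu: 05:58–13:31 = 7 h 33 min; less 45 min break → 6 h 48 min
Fri: 08:40–18:59 = 10 h 19 min; less 45 min break → 9 h 34 min
Sat: 11:08–19:04 = 7 h 56 min; less 45 min break → 7 h 11 min
Total worked: 38 h 55 min = 2335 min.
Regular 38 h 55 min = 2335 min at £51.00/h; overtime 0 h 0 min = 0 min at £76.50/h.
Pay = (2335 × £51.00 + 0 × £76.50) ÷ 60 = £1984.75.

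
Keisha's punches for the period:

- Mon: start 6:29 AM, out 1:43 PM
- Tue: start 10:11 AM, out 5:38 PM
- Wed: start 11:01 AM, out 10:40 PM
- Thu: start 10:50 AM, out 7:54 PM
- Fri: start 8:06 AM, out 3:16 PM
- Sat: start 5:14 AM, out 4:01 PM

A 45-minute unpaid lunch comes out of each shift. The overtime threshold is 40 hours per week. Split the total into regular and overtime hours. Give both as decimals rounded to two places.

Regular 40.00 hours, overtime 8.85 hours

Mon: 6:29 AM–1:43 PM = 7 h 14 min; less 45 min break → 6 h 29 min
Tue: 10:11 AM–5:38 PM = 7 h 27 min; less 45 min break → 6 h 42 min
Wed: 11:01 AM–10:40 PM = 11 h 39 min; less 45 min break → 10 h 54 min
Thu: 10:50 AM–7:54 PM = 9 h 4 min; less 45 min break → 8 h 19 min
Fri: 8:06 AM–3:16 PM = 7 h 10 min; less 45 min break → 6 h 25 min
Sat: 5:14 AM–4:01 PM = 10 h 47 min; less 45 min break → 10 h 2 min
Total worked: 48 h 51 min = 48.85 h.
Threshold 40 h → overtime 8 h 51 min, regular 40 h 0 min.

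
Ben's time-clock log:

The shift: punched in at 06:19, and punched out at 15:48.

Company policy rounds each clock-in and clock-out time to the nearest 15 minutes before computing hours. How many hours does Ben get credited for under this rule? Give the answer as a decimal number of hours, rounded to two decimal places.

9.50 hours

The shift: in 06:19→06:15, out 15:48→15:45; 9 h 30 min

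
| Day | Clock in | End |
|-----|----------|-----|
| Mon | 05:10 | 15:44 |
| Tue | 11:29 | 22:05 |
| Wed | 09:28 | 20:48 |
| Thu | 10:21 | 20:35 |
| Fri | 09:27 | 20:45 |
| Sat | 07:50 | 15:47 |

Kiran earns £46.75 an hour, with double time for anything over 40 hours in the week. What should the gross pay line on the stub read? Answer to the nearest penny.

Mon: 05:10–15:44 = 10 h 34 min
Tue: 11:29–22:05 = 10 h 36 min
Wed: 09:28–20:48 = 11 h 20 min
Thu: 10:21–20:35 = 10 h 14 min
Fri: 09:27–20:45 = 11 h 18 min
Sat: 07:50–15:47 = 7 h 57 min
Total worked: 61 h 59 min = 3719 min.
Regular 40 h 0 min = 2400 min at £46.75/h; overtime 21 h 59 min = 1319 min at £93.50/h.
Pay = (2400 × £46.75 + 1319 × £93.50) ÷ 60 = £3925.44.

£3925.44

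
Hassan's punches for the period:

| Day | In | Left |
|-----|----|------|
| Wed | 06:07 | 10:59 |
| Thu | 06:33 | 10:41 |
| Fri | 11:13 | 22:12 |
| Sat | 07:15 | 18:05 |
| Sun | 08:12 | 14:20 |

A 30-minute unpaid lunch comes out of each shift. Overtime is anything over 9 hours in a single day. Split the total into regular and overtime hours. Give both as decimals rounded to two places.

Regular 31.63 hours, overtime 2.82 hours

Wed: 06:07–10:59 = 4 h 52 min; less 30 min break → 4 h 22 min
Thu: 06:33–10:41 = 4 h 8 min; less 30 min break → 3 h 38 min
Fri: 11:13–22:12 = 10 h 59 min; less 30 min break → 10 h 29 min
Sat: 07:15–18:05 = 10 h 50 min; less 30 min break → 10 h 20 min
Sun: 08:12–14:20 = 6 h 8 min; less 30 min break → 5 h 38 min
Wed reg 4 h 22 min / OT 0 h 0 min; Thu reg 3 h 38 min / OT 0 h 0 min; Fri reg 9 h 0 min / OT 1 h 29 min; Sat reg 9 h 0 min / OT 1 h 20 min; Sun reg 5 h 38 min / OT 0 h 0 min.
Totals: regular 31 h 38 min, overtime 2 h 49 min.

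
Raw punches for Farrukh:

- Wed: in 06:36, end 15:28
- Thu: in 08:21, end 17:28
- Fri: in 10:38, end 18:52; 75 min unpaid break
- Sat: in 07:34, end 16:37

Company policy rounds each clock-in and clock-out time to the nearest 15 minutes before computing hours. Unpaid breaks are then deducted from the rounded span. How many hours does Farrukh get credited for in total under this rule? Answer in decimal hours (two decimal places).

Wed: in 06:36→06:30, out 15:28→15:30; 9 h 0 min
Thu: in 08:21→08:15, out 17:28→17:30; 9 h 15 min
Fri: in 10:38→10:45, out 18:52→18:45; 8 h 0 min − 75 min = 6 h 45 min
Sat: in 07:34→07:30, out 16:37→16:30; 9 h 0 min
Total credited: 34 h 0 min.

34.00 hours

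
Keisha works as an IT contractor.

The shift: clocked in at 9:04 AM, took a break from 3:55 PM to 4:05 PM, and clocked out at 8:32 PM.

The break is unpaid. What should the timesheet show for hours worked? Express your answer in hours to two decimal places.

The shift: 9:04 AM–8:32 PM = 11 h 28 min; less 10 min break → 11 h 18 min

11.30 hours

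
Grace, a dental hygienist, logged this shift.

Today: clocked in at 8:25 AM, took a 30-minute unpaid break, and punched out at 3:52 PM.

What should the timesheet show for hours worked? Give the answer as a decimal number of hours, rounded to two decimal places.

Today: 8:25 AM–3:52 PM = 7 h 27 min; less 30 min break → 6 h 57 min

6.95 hours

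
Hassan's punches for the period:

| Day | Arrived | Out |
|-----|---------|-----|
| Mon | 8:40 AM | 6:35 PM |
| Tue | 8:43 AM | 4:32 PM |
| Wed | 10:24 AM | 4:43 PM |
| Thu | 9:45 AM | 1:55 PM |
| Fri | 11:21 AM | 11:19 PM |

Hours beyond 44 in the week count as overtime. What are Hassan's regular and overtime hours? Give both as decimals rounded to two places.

Regular 40.18 hours, overtime 0.00 hours

Mon: 8:40 AM–6:35 PM = 9 h 55 min
Tue: 8:43 AM–4:32 PM = 7 h 49 min
Wed: 10:24 AM–4:43 PM = 6 h 19 min
Thu: 9:45 AM–1:55 PM = 4 h 10 min
Fri: 11:21 AM–11:19 PM = 11 h 58 min
Total worked: 40 h 11 min = 40.18 h.
Threshold 44 h → overtime 0 h 0 min, regular 40 h 11 min.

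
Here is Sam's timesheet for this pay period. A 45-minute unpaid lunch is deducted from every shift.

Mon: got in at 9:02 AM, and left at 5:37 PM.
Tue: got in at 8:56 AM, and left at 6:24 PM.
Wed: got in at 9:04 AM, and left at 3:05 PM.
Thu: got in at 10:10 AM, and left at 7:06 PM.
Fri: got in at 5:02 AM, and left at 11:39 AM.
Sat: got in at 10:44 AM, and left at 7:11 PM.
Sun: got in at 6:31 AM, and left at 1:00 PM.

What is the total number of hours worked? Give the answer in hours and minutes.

49 h 18 min

Mon: 9:02 AM–5:37 PM = 8 h 35 min; less 45 min break → 7 h 50 min
Tue: 8:56 AM–6:24 PM = 9 h 28 min; less 45 min break → 8 h 43 min
Wed: 9:04 AM–3:05 PM = 6 h 1 min; less 45 min break → 5 h 16 min
Thu: 10:10 AM–7:06 PM = 8 h 56 min; less 45 min break → 8 h 11 min
Fri: 5:02 AM–11:39 AM = 6 h 37 min; less 45 min break → 5 h 52 min
Sat: 10:44 AM–7:11 PM = 8 h 27 min; less 45 min break → 7 h 42 min
Sun: 6:31 AM–1:00 PM = 6 h 29 min; less 45 min break → 5 h 44 min
Total: 7 h 50 min + 8 h 43 min + 5 h 16 min + 8 h 11 min + 5 h 52 min + 7 h 42 min + 5 h 44 min = 49 h 18 min.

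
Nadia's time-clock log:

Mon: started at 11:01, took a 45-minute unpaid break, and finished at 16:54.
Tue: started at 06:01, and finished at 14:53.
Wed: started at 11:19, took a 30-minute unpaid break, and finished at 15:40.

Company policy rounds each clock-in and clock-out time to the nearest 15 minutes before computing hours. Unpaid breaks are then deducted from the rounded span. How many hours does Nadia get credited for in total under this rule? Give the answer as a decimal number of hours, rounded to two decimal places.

18.25 hours

Mon: in 11:01→11:00, out 16:54→17:00; 6 h 0 min − 45 min = 5 h 15 min
Tue: in 06:01→06:00, out 14:53→15:00; 9 h 0 min
Wed: in 11:19→11:15, out 15:40→15:45; 4 h 30 min − 30 min = 4 h 0 min
Total credited: 18 h 15 min.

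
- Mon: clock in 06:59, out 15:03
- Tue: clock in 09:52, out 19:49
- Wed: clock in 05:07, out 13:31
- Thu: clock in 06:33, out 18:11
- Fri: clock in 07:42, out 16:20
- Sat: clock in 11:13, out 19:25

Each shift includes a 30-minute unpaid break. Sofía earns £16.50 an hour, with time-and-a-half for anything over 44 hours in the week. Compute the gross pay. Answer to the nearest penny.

£921.11

Mon: 06:59–15:03 = 8 h 4 min; less 30 min break → 7 h 34 min
Tue: 09:52–19:49 = 9 h 57 min; less 30 min break → 9 h 27 min
Wed: 05:07–13:31 = 8 h 24 min; less 30 min break → 7 h 54 min
Thu: 06:33–18:11 = 11 h 38 min; less 30 min break → 11 h 8 min
Fri: 07:42–16:20 = 8 h 38 min; less 30 min break → 8 h 8 min
Sat: 11:13–19:25 = 8 h 12 min; less 30 min break → 7 h 42 min
Total worked: 51 h 53 min = 3113 min.
Regular 44 h 0 min = 2640 min at £16.50/h; overtime 7 h 53 min = 473 min at £24.75/h.
Pay = (2640 × £16.50 + 473 × £24.75) ÷ 60 = £921.11.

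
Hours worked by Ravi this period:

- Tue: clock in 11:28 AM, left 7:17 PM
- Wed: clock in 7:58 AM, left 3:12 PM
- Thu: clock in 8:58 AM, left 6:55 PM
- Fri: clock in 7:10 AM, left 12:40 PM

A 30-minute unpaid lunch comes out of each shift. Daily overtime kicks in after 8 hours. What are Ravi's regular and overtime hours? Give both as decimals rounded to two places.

Tue: 11:28 AM–7:17 PM = 7 h 49 min; less 30 min break → 7 h 19 min
Wed: 7:58 AM–3:12 PM = 7 h 14 min; less 30 min break → 6 h 44 min
Thu: 8:58 AM–6:55 PM = 9 h 57 min; less 30 min break → 9 h 27 min
Fri: 7:10 AM–12:40 PM = 5 h 30 min; less 30 min break → 5 h 0 min
Tue reg 7 h 19 min / OT 0 h 0 min; Wed reg 6 h 44 min / OT 0 h 0 min; Thu reg 8 h 0 min / OT 1 h 27 min; Fri reg 5 h 0 min / OT 0 h 0 min.
Totals: regular 27 h 3 min, overtime 1 h 27 min.

Regular 27.05 hours, overtime 1.45 hours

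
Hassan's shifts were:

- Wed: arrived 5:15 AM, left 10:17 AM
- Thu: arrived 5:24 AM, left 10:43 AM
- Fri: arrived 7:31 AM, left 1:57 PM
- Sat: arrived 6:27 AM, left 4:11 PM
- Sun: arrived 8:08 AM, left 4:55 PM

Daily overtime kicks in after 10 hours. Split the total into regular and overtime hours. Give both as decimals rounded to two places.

Wed: 5:15 AM–10:17 AM = 5 h 2 min
Thu: 5:24 AM–10:43 AM = 5 h 19 min
Fri: 7:31 AM–1:57 PM = 6 h 26 min
Sat: 6:27 AM–4:11 PM = 9 h 44 min
Sun: 8:08 AM–4:55 PM = 8 h 47 min
Wed reg 5 h 2 min / OT 0 h 0 min; Thu reg 5 h 19 min / OT 0 h 0 min; Fri reg 6 h 26 min / OT 0 h 0 min; Sat reg 9 h 44 min / OT 0 h 0 min; Sun reg 8 h 47 min / OT 0 h 0 min.
Totals: regular 35 h 18 min, overtime 0 h 0 min.

Regular 35.30 hours, overtime 0.00 hours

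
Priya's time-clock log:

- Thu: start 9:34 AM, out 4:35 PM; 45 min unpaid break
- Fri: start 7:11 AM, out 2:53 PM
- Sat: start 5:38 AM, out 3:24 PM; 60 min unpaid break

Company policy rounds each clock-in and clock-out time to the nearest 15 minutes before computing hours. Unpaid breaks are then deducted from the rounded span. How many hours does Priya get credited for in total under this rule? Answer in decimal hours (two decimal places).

22.75 hours

Thu: in 9:34 AM→9:30 AM, out 4:35 PM→4:30 PM; 7 h 0 min − 45 min = 6 h 15 min
Fri: in 7:11 AM→7:15 AM, out 2:53 PM→3:00 PM; 7 h 45 min
Sat: in 5:38 AM→5:45 AM, out 3:24 PM→3:30 PM; 9 h 45 min − 60 min = 8 h 45 min
Total credited: 22 h 45 min.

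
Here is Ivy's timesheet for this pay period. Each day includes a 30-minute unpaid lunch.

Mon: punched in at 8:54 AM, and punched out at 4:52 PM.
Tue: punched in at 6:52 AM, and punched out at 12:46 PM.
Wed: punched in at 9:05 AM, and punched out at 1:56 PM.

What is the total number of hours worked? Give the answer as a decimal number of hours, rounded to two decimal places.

Mon: 8:54 AM–4:52 PM = 7 h 58 min; less 30 min break → 7 h 28 min
Tue: 6:52 AM–12:46 PM = 5 h 54 min; less 30 min break → 5 h 24 min
Wed: 9:05 AM–1:56 PM = 4 h 51 min; less 30 min break → 4 h 21 min
Total: 7 h 28 min + 5 h 24 min + 4 h 21 min = 17 h 13 min.

17.22 hours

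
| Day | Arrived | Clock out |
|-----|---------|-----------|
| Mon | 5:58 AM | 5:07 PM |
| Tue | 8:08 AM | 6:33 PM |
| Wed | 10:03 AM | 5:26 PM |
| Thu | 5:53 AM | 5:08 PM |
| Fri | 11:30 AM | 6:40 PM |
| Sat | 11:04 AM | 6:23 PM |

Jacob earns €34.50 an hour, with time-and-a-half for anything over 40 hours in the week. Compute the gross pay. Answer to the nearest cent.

€2139.86

Mon: 5:58 AM–5:07 PM = 11 h 9 min
Tue: 8:08 AM–6:33 PM = 10 h 25 min
Wed: 10:03 AM–5:26 PM = 7 h 23 min
Thu: 5:53 AM–5:08 PM = 11 h 15 min
Fri: 11:30 AM–6:40 PM = 7 h 10 min
Sat: 11:04 AM–6:23 PM = 7 h 19 min
Total worked: 54 h 41 min = 3281 min.
Regular 40 h 0 min = 2400 min at €34.50/h; overtime 14 h 41 min = 881 min at €51.75/h.
Pay = (2400 × €34.50 + 881 × €51.75) ÷ 60 = €2139.86.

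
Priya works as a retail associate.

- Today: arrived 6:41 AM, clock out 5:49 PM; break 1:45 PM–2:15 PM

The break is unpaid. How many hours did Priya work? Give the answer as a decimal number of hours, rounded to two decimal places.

10.63 hours

Today: 6:41 AM–5:49 PM = 11 h 8 min; less 30 min break → 10 h 38 min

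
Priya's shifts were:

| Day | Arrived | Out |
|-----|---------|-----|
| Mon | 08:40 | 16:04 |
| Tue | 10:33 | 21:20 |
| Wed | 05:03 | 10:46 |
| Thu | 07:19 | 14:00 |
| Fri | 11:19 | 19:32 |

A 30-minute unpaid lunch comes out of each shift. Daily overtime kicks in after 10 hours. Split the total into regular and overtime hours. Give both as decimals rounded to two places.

Mon: 08:40–16:04 = 7 h 24 min; less 30 min break → 6 h 54 min
Tue: 10:33–21:20 = 10 h 47 min; less 30 min break → 10 h 17 min
Wed: 05:03–10:46 = 5 h 43 min; less 30 min break → 5 h 13 min
Thu: 07:19–14:00 = 6 h 41 min; less 30 min break → 6 h 11 min
Fri: 11:19–19:32 = 8 h 13 min; less 30 min break → 7 h 43 min
Mon reg 6 h 54 min / OT 0 h 0 min; Tue reg 10 h 0 min / OT 0 h 17 min; Wed reg 5 h 13 min / OT 0 h 0 min; Thu reg 6 h 11 min / OT 0 h 0 min; Fri reg 7 h 43 min / OT 0 h 0 min.
Totals: regular 36 h 1 min, overtime 0 h 17 min.

Regular 36.02 hours, overtime 0.28 hours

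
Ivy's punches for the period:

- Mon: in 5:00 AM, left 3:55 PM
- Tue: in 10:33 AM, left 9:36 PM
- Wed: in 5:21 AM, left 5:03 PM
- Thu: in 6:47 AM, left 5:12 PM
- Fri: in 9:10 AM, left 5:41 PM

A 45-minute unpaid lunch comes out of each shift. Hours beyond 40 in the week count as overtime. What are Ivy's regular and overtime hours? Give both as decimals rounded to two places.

Mon: 5:00 AM–3:55 PM = 10 h 55 min; less 45 min break → 10 h 10 min
Tue: 10:33 AM–9:36 PM = 11 h 3 min; less 45 min break → 10 h 18 min
Wed: 5:21 AM–5:03 PM = 11 h 42 min; less 45 min break → 10 h 57 min
Thu: 6:47 AM–5:12 PM = 10 h 25 min; less 45 min break → 9 h 40 min
Fri: 9:10 AM–5:41 PM = 8 h 31 min; less 45 min break → 7 h 46 min
Total worked: 48 h 51 min = 48.85 h.
Threshold 40 h → overtime 8 h 51 min, regular 40 h 0 min.

Regular 40.00 hours, overtime 8.85 hours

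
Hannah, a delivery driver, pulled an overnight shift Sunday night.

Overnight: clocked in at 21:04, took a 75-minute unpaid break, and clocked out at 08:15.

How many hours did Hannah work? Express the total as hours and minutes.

9 h 56 min

Overnight: 21:04 → midnight = 2 h 56 min; midnight → 08:15 = 8 h 15 min; span 11 h 11 min; less 75 min break → 9 h 56 min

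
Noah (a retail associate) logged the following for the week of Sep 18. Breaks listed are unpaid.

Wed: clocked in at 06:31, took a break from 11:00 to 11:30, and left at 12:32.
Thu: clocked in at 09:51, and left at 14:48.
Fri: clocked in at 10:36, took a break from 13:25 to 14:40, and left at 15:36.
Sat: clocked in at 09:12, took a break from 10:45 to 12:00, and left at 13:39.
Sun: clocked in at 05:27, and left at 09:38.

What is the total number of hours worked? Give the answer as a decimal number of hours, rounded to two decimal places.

21.60 hours

Wed: 06:31–12:32 = 6 h 1 min; less 30 min break → 5 h 31 min
Thu: 09:51–14:48 = 4 h 57 min
Fri: 10:36–15:36 = 5 h 0 min; less 75 min break → 3 h 45 min
Sat: 09:12–13:39 = 4 h 27 min; less 75 min break → 3 h 12 min
Sun: 05:27–09:38 = 4 h 11 min
Total: 5 h 31 min + 4 h 57 min + 3 h 45 min + 3 h 12 min + 4 h 11 min = 21 h 36 min.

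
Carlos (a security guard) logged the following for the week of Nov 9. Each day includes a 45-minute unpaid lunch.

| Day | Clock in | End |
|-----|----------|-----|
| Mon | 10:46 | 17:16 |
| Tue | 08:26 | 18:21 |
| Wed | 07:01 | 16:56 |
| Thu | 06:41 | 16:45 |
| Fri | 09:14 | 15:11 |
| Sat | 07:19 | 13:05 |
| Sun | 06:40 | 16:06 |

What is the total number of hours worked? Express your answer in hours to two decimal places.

52.30 hours

Mon: 10:46–17:16 = 6 h 30 min; less 45 min break → 5 h 45 min
Tue: 08:26–18:21 = 9 h 55 min; less 45 min break → 9 h 10 min
Wed: 07:01–16:56 = 9 h 55 min; less 45 min break → 9 h 10 min
Thu: 06:41–16:45 = 10 h 4 min; less 45 min break → 9 h 19 min
Fri: 09:14–15:11 = 5 h 57 min; less 45 min break → 5 h 12 min
Sat: 07:19–13:05 = 5 h 46 min; less 45 min break → 5 h 1 min
Sun: 06:40–16:06 = 9 h 26 min; less 45 min break → 8 h 41 min
Total: 5 h 45 min + 9 h 10 min + 9 h 10 min + 9 h 19 min + 5 h 12 min + 5 h 1 min + 8 h 41 min = 52 h 18 min.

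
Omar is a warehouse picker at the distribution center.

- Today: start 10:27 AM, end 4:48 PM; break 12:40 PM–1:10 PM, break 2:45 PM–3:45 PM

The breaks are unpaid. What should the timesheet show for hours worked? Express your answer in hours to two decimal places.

4.85 hours

Today: 10:27 AM–4:48 PM = 6 h 21 min; less 90 min break → 4 h 51 min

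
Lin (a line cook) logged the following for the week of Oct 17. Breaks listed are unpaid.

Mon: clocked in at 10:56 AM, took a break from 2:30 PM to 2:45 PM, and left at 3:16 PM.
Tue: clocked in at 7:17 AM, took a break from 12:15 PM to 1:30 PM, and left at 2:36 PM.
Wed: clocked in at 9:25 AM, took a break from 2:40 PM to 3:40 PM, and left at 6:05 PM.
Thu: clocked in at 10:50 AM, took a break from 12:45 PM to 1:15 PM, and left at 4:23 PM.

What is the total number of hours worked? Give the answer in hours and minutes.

22 h 52 min

Mon: 10:56 AM–3:16 PM = 4 h 20 min; less 15 min break → 4 h 5 min
Tue: 7:17 AM–2:36 PM = 7 h 19 min; less 75 min break → 6 h 4 min
Wed: 9:25 AM–6:05 PM = 8 h 40 min; less 60 min break → 7 h 40 min
Thu: 10:50 AM–4:23 PM = 5 h 33 min; less 30 min break → 5 h 3 min
Total: 4 h 5 min + 6 h 4 min + 7 h 40 min + 5 h 3 min = 22 h 52 min.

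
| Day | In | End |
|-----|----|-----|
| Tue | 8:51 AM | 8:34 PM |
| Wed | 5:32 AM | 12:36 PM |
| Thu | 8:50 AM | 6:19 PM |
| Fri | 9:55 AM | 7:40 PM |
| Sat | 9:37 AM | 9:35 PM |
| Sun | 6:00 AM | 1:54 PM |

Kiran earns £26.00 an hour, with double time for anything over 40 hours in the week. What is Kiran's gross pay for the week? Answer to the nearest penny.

£1969.93

Tue: 8:51 AM–8:34 PM = 11 h 43 min
Wed: 5:32 AM–12:36 PM = 7 h 4 min
Thu: 8:50 AM–6:19 PM = 9 h 29 min
Fri: 9:55 AM–7:40 PM = 9 h 45 min
Sat: 9:37 AM–9:35 PM = 11 h 58 min
Sun: 6:00 AM–1:54 PM = 7 h 54 min
Total worked: 57 h 53 min = 3473 min.
Regular 40 h 0 min = 2400 min at £26.00/h; overtime 17 h 53 min = 1073 min at £52.00/h.
Pay = (2400 × £26.00 + 1073 × £52.00) ÷ 60 = £1969.93.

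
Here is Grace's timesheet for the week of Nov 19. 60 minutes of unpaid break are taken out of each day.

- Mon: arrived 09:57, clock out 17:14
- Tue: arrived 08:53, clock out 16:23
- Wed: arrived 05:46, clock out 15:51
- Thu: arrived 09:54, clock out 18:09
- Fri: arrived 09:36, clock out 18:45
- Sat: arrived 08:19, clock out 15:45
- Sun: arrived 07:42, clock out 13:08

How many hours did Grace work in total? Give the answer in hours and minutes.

Mon: 09:57–17:14 = 7 h 17 min; less 60 min break → 6 h 17 min
Tue: 08:53–16:23 = 7 h 30 min; less 60 min break → 6 h 30 min
Wed: 05:46–15:51 = 10 h 5 min; less 60 min break → 9 h 5 min
Thu: 09:54–18:09 = 8 h 15 min; less 60 min break → 7 h 15 min
Fri: 09:36–18:45 = 9 h 9 min; less 60 min break → 8 h 9 min
Sat: 08:19–15:45 = 7 h 26 min; less 60 min break → 6 h 26 min
Sun: 07:42–13:08 = 5 h 26 min; less 60 min break → 4 h 26 min
Total: 6 h 17 min + 6 h 30 min + 9 h 5 min + 7 h 15 min + 8 h 9 min + 6 h 26 min + 4 h 26 min = 48 h 8 min.

48 h 8 min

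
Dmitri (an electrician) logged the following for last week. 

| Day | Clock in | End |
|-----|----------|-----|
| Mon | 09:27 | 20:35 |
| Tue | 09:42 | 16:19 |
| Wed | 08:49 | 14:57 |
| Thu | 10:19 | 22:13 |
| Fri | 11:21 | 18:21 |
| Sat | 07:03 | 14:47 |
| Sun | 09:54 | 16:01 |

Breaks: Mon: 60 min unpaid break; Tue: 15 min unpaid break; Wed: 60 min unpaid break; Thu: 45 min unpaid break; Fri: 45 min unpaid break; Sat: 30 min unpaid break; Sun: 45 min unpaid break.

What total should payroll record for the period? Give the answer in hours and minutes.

51 h 38 min

Mon: 09:27–20:35 = 11 h 8 min; less 60 min break → 10 h 8 min
Tue: 09:42–16:19 = 6 h 37 min; less 15 min break → 6 h 22 min
Wed: 08:49–14:57 = 6 h 8 min; less 60 min break → 5 h 8 min
Thu: 10:19–22:13 = 11 h 54 min; less 45 min break → 11 h 9 min
Fri: 11:21–18:21 = 7 h 0 min; less 45 min break → 6 h 15 min
Sat: 07:03–14:47 = 7 h 44 min; less 30 min break → 7 h 14 min
Sun: 09:54–16:01 = 6 h 7 min; less 45 min break → 5 h 22 min
Total: 10 h 8 min + 6 h 22 min + 5 h 8 min + 11 h 9 min + 6 h 15 min + 7 h 14 min + 5 h 22 min = 51 h 38 min.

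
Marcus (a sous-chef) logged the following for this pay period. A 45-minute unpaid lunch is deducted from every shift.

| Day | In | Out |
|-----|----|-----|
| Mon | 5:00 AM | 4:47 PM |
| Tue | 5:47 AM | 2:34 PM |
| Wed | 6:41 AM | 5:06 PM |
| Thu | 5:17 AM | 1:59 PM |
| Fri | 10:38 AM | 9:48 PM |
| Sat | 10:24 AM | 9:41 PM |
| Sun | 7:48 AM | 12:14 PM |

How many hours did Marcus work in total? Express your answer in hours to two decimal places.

Mon: 5:00 AM–4:47 PM = 11 h 47 min; less 45 min break → 11 h 2 min
Tue: 5:47 AM–2:34 PM = 8 h 47 min; less 45 min break → 8 h 2 min
Wed: 6:41 AM–5:06 PM = 10 h 25 min; less 45 min break → 9 h 40 min
Thu: 5:17 AM–1:59 PM = 8 h 42 min; less 45 min break → 7 h 57 min
Fri: 10:38 AM–9:48 PM = 11 h 10 min; less 45 min break → 10 h 25 min
Sat: 10:24 AM–9:41 PM = 11 h 17 min; less 45 min break → 10 h 32 min
Sun: 7:48 AM–12:14 PM = 4 h 26 min; less 45 min break → 3 h 41 min
Total: 11 h 2 min + 8 h 2 min + 9 h 40 min + 7 h 57 min + 10 h 25 min + 10 h 32 min + 3 h 41 min = 61 h 19 min.

61.32 hours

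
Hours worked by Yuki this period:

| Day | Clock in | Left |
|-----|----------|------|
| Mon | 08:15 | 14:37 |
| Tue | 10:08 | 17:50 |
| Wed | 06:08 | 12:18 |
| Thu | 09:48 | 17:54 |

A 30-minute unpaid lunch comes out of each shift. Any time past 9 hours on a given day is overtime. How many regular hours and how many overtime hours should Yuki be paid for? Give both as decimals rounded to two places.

Mon: 08:15–14:37 = 6 h 22 min; less 30 min break → 5 h 52 min
Tue: 10:08–17:50 = 7 h 42 min; less 30 min break → 7 h 12 min
Wed: 06:08–12:18 = 6 h 10 min; less 30 min break → 5 h 40 min
Thu: 09:48–17:54 = 8 h 6 min; less 30 min break → 7 h 36 min
Mon reg 5 h 52 min / OT 0 h 0 min; Tue reg 7 h 12 min / OT 0 h 0 min; Wed reg 5 h 40 min / OT 0 h 0 min; Thu reg 7 h 36 min / OT 0 h 0 min.
Totals: regular 26 h 20 min, overtime 0 h 0 min.

Regular 26.33 hours, overtime 0.00 hours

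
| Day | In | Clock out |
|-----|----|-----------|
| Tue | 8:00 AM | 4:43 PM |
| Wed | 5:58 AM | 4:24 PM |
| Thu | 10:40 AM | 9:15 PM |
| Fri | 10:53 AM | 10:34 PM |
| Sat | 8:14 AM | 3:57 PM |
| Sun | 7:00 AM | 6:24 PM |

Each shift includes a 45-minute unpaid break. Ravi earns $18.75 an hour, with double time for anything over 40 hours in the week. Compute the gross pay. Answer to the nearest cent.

Tue: 8:00 AM–4:43 PM = 8 h 43 min; less 45 min break → 7 h 58 min
Wed: 5:58 AM–4:24 PM = 10 h 26 min; less 45 min break → 9 h 41 min
Thu: 10:40 AM–9:15 PM = 10 h 35 min; less 45 min break → 9 h 50 min
Fri: 10:53 AM–10:34 PM = 11 h 41 min; less 45 min break → 10 h 56 min
Sat: 8:14 AM–3:57 PM = 7 h 43 min; less 45 min break → 6 h 58 min
Sun: 7:00 AM–6:24 PM = 11 h 24 min; less 45 min break → 10 h 39 min
Total worked: 56 h 2 min = 3362 min.
Regular 40 h 0 min = 2400 min at $18.75/h; overtime 16 h 2 min = 962 min at $37.50/h.
Pay = (2400 × $18.75 + 962 × $37.50) ÷ 60 = $1351.25.

$1351.25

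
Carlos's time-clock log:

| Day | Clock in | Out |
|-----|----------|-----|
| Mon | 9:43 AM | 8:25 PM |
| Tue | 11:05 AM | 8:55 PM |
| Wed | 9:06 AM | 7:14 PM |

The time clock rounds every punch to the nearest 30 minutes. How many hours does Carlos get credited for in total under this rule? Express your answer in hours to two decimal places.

31.00 hours

Mon: in 9:43 AM→9:30 AM, out 8:25 PM→8:30 PM; 11 h 0 min
Tue: in 11:05 AM→11:00 AM, out 8:55 PM→9:00 PM; 10 h 0 min
Wed: in 9:06 AM→9:00 AM, out 7:14 PM→7:00 PM; 10 h 0 min
Total credited: 31 h 0 min.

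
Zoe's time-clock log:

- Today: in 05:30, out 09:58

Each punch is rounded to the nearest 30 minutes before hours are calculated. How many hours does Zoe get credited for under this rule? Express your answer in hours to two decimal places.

4.50 hours

Today: in 05:30→05:30, out 09:58→10:00; 4 h 30 min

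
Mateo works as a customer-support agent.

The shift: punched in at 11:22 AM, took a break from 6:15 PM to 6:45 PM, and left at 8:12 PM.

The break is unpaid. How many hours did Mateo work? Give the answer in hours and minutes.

8 h 20 min

The shift: 11:22 AM–8:12 PM = 8 h 50 min; less 30 min break → 8 h 20 min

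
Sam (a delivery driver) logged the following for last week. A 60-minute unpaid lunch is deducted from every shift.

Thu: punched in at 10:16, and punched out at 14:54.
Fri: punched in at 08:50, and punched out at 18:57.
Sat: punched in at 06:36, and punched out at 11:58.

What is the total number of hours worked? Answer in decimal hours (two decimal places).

Thu: 10:16–14:54 = 4 h 38 min; less 60 min break → 3 h 38 min
Fri: 08:50–18:57 = 10 h 7 min; less 60 min break → 9 h 7 min
Sat: 06:36–11:58 = 5 h 22 min; less 60 min break → 4 h 22 min
Total: 3 h 38 min + 9 h 7 min + 4 h 22 min = 17 h 7 min.

17.12 hours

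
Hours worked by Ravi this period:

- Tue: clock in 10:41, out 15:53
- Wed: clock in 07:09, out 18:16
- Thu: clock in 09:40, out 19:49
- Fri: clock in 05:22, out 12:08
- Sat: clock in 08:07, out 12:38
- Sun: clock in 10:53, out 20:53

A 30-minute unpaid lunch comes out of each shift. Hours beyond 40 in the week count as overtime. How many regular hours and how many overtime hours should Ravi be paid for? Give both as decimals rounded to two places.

Regular 40.00 hours, overtime 4.75 hours

Tue: 10:41–15:53 = 5 h 12 min; less 30 min break → 4 h 42 min
Wed: 07:09–18:16 = 11 h 7 min; less 30 min break → 10 h 37 min
Thu: 09:40–19:49 = 10 h 9 min; less 30 min break → 9 h 39 min
Fri: 05:22–12:08 = 6 h 46 min; less 30 min break → 6 h 16 min
Sat: 08:07–12:38 = 4 h 31 min; less 30 min break → 4 h 1 min
Sun: 10:53–20:53 = 10 h 0 min; less 30 min break → 9 h 30 min
Total worked: 44 h 45 min = 44.75 h.
Threshold 40 h → overtime 4 h 45 min, regular 40 h 0 min.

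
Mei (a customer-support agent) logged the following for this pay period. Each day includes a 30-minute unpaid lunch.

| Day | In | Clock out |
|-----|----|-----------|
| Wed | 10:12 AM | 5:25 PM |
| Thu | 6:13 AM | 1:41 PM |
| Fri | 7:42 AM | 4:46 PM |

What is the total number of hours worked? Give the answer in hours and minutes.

Wed: 10:12 AM–5:25 PM = 7 h 13 min; less 30 min break → 6 h 43 min
Thu: 6:13 AM–1:41 PM = 7 h 28 min; less 30 min break → 6 h 58 min
Fri: 7:42 AM–4:46 PM = 9 h 4 min; less 30 min break → 8 h 34 min
Total: 6 h 43 min + 6 h 58 min + 8 h 34 min = 22 h 15 min.

22 h 15 min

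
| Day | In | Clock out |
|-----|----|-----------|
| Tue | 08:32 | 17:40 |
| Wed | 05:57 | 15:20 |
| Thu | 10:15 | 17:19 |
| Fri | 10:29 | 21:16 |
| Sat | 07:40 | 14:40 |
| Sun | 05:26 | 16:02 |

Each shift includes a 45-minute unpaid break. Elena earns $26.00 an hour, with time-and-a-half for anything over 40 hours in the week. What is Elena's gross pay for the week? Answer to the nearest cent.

Tue: 08:32–17:40 = 9 h 8 min; less 45 min break → 8 h 23 min
Wed: 05:57–15:20 = 9 h 23 min; less 45 min break → 8 h 38 min
Thu: 10:15–17:19 = 7 h 4 min; less 45 min break → 6 h 19 min
Fri: 10:29–21:16 = 10 h 47 min; less 45 min break → 10 h 2 min
Sat: 07:40–14:40 = 7 h 0 min; less 45 min break → 6 h 15 min
Sun: 05:26–16:02 = 10 h 36 min; less 45 min break → 9 h 51 min
Total worked: 49 h 28 min = 2968 min.
Regular 40 h 0 min = 2400 min at $26.00/h; overtime 9 h 28 min = 568 min at $39.00/h.
Pay = (2400 × $26.00 + 568 × $39.00) ÷ 60 = $1409.20.

$1409.20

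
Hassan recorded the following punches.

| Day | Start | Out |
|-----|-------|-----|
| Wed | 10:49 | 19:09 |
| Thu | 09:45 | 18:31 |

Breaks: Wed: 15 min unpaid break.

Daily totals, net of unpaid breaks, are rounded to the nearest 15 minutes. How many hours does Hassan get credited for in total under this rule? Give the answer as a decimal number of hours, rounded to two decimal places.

16.75 hours

Wed: 10:49–19:09 = 8 h 20 min − 15 min = 8 h 5 min → rounds to 8 h 0 min
Thu: 09:45–18:31 = 8 h 46 min → rounds to 8 h 45 min
Total credited: 16 h 45 min.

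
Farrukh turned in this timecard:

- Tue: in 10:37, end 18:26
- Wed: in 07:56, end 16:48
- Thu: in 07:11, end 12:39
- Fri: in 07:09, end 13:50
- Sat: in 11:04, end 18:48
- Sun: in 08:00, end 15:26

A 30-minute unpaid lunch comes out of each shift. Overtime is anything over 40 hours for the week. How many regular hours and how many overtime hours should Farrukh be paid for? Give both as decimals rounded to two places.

Regular 40.00 hours, overtime 1.00 hours

Tue: 10:37–18:26 = 7 h 49 min; less 30 min break → 7 h 19 min
Wed: 07:56–16:48 = 8 h 52 min; less 30 min break → 8 h 22 min
Thu: 07:11–12:39 = 5 h 28 min; less 30 min break → 4 h 58 min
Fri: 07:09–13:50 = 6 h 41 min; less 30 min break → 6 h 11 min
Sat: 11:04–18:48 = 7 h 44 min; less 30 min break → 7 h 14 min
Sun: 08:00–15:26 = 7 h 26 min; less 30 min break → 6 h 56 min
Total worked: 41 h 0 min = 41.00 h.
Threshold 40 h → overtime 1 h 0 min, regular 40 h 0 min.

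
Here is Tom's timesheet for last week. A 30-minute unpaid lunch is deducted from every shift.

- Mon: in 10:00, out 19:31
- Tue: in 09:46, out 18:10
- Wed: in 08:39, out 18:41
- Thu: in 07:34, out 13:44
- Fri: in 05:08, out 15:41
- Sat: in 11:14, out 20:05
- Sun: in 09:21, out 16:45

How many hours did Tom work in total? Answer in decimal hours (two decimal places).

57.42 hours

Mon: 10:00–19:31 = 9 h 31 min; less 30 min break → 9 h 1 min
Tue: 09:46–18:10 = 8 h 24 min; less 30 min break → 7 h 54 min
Wed: 08:39–18:41 = 10 h 2 min; less 30 min break → 9 h 32 min
Thu: 07:34–13:44 = 6 h 10 min; less 30 min break → 5 h 40 min
Fri: 05:08–15:41 = 10 h 33 min; less 30 min break → 10 h 3 min
Sat: 11:14–20:05 = 8 h 51 min; less 30 min break → 8 h 21 min
Sun: 09:21–16:45 = 7 h 24 min; less 30 min break → 6 h 54 min
Total: 9 h 1 min + 7 h 54 min + 9 h 32 min + 5 h 40 min + 10 h 3 min + 8 h 21 min + 6 h 54 min = 57 h 25 min.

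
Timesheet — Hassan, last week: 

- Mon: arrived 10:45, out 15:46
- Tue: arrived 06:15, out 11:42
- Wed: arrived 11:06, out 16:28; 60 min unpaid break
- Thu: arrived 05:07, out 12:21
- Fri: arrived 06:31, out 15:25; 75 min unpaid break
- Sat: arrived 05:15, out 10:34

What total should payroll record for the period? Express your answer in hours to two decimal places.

35.03 hours

Mon: 10:45–15:46 = 5 h 1 min
Tue: 06:15–11:42 = 5 h 27 min
Wed: 11:06–16:28 = 5 h 22 min; less 60 min break → 4 h 22 min
Thu: 05:07–12:21 = 7 h 14 min
Fri: 06:31–15:25 = 8 h 54 min; less 75 min break → 7 h 39 min
Sat: 05:15–10:34 = 5 h 19 min
Total: 5 h 1 min + 5 h 27 min + 4 h 22 min + 7 h 14 min + 7 h 39 min + 5 h 19 min = 35 h 2 min.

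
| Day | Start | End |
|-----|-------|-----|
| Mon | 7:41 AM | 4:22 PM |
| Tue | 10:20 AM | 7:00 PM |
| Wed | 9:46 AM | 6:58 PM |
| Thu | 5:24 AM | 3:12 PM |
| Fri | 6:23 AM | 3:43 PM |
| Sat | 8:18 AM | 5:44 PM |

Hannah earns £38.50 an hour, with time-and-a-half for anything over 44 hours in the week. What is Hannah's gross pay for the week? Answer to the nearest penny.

Mon: 7:41 AM–4:22 PM = 8 h 41 min
Tue: 10:20 AM–7:00 PM = 8 h 40 min
Wed: 9:46 AM–6:58 PM = 9 h 12 min
Thu: 5:24 AM–3:12 PM = 9 h 48 min
Fri: 6:23 AM–3:43 PM = 9 h 20 min
Sat: 8:18 AM–5:44 PM = 9 h 26 min
Total worked: 55 h 7 min = 3307 min.
Regular 44 h 0 min = 2640 min at £38.50/h; overtime 11 h 7 min = 667 min at £57.75/h.
Pay = (2640 × £38.50 + 667 × £57.75) ÷ 60 = £2335.99.

£2335.99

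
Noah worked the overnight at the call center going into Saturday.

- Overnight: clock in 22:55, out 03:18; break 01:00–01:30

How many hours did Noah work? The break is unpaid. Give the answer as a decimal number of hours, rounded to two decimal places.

3.88 hours

Overnight: 22:55 → midnight = 1 h 5 min; midnight → 03:18 = 3 h 18 min; span 4 h 23 min; less 30 min break → 3 h 53 min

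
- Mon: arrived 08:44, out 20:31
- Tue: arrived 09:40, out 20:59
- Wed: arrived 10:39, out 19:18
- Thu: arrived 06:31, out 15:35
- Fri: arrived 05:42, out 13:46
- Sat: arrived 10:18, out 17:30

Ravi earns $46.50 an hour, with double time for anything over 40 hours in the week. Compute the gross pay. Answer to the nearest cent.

Mon: 08:44–20:31 = 11 h 47 min
Tue: 09:40–20:59 = 11 h 19 min
Wed: 10:39–19:18 = 8 h 39 min
Thu: 06:31–15:35 = 9 h 4 min
Fri: 05:42–13:46 = 8 h 4 min
Sat: 10:18–17:30 = 7 h 12 min
Total worked: 56 h 5 min = 3365 min.
Regular 40 h 0 min = 2400 min at $46.50/h; overtime 16 h 5 min = 965 min at $93.00/h.
Pay = (2400 × $46.50 + 965 × $93.00) ÷ 60 = $3355.75.

$3355.75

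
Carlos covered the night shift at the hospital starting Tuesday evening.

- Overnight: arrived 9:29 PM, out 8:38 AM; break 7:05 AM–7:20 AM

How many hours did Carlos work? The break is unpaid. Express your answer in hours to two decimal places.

10.90 hours

Overnight: 9:29 PM → midnight = 2 h 31 min; midnight → 8:38 AM = 8 h 38 min; span 11 h 9 min; less 15 min break → 10 h 54 min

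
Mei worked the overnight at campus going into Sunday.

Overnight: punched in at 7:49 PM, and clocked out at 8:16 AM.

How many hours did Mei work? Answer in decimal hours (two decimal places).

12.45 hours

Overnight: 7:49 PM → midnight = 4 h 11 min; midnight → 8:16 AM = 8 h 16 min; span 12 h 27 min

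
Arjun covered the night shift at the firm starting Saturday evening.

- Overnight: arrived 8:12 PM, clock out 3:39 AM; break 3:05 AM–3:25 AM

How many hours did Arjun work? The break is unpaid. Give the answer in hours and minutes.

7 h 7 min

Overnight: 8:12 PM → midnight = 3 h 48 min; midnight → 3:39 AM = 3 h 39 min; span 7 h 27 min; less 20 min break → 7 h 7 min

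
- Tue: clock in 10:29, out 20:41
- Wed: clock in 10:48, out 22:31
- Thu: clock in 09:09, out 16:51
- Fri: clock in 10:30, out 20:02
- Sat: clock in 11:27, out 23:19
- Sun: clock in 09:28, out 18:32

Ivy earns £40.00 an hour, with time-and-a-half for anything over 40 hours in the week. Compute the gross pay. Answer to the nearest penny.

Tue: 10:29–20:41 = 10 h 12 min
Wed: 10:48–22:31 = 11 h 43 min
Thu: 09:09–16:51 = 7 h 42 min
Fri: 10:30–20:02 = 9 h 32 min
Sat: 11:27–23:19 = 11 h 52 min
Sun: 09:28–18:32 = 9 h 4 min
Total worked: 60 h 5 min = 3605 min.
Regular 40 h 0 min = 2400 min at £40.00/h; overtime 20 h 5 min = 1205 min at £60.00/h.
Pay = (2400 × £40.00 + 1205 × £60.00) ÷ 60 = £2805.00.

£2805.00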